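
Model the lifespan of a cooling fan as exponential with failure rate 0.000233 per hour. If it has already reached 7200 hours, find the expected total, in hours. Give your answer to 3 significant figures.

11500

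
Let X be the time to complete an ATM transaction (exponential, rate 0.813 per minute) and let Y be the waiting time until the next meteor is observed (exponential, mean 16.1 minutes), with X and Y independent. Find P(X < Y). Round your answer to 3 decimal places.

λ_1 = 0.813, λ_2 = 1/16.1 = 0.0621118.
For independent exponentials, P(X < Y) = λ_1/(λ_1+λ_2) = 0.813/0.875112 ≈ 0.929.

0.929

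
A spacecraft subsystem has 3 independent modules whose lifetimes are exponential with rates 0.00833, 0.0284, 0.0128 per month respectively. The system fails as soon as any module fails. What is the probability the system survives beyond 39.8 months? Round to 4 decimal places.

The time to first failure is exponential with rate Σλ = 0.00833 + 0.0284 + 0.0128 = 0.04953.
P(min > 39.8) = e^(−0.04953·39.8) = e^(−1.9713) ≈ 0.1393.

0.1393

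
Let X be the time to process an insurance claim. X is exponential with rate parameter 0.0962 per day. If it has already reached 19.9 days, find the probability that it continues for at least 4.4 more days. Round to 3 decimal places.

The exponential is memoryless, so the remaining time is again Exp(λ): the condition X > 19.9 is irrelevant.
P(X > 4.4) = e^(−0.42328) ≈ 0.655.

0.655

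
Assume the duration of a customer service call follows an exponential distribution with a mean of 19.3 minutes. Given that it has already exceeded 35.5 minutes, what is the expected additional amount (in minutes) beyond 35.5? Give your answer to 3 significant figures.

19.3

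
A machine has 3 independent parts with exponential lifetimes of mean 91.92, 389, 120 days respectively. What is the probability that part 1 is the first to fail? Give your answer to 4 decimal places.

0.4994

Rates: λ_i = 1/mean_i → 0.010879, 0.00257069, 0.00833333; Σλ = 0.0217831.
P(part 1 first) = λ_1/Σλ = 0.010879/0.0217831 ≈ 0.4994.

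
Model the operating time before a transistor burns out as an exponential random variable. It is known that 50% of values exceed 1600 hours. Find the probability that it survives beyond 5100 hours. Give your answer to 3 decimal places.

0.110

e^(−λ·1600) = 0.50 ⇒ λ = −ln(0.50)/1600 = 0.000433217.
P(X > 5100) = e^(−0.000433217·5100) = e^(−2.2094) ≈ 0.110.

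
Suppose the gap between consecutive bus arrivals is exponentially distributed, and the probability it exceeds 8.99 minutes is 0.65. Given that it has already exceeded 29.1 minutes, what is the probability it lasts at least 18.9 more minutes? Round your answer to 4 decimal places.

0.4043

From e^(−λ·8.99) = 0.65, λ = −ln(0.65)/8.99 = 0.047918.
Memoryless: P(X > 29.1+18.9 | X > 29.1) = P(X > 18.9) = e^(−0.047918·18.9) ≈ 0.4043.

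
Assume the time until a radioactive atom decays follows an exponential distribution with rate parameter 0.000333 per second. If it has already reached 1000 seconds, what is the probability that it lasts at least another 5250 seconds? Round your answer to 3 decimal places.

0.174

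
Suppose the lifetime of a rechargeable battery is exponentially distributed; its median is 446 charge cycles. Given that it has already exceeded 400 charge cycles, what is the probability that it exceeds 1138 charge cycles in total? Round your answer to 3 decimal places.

For an exponential, median = ln(2)/λ, so λ = ln 2 / 446 = 0.00155414 per charge cycle.
The exponential is memoryless, so the remaining time is again Exp(λ): the condition X > 400 is irrelevant.
P(X > 738) = e^(−1.147) ≈ 0.318.

0.318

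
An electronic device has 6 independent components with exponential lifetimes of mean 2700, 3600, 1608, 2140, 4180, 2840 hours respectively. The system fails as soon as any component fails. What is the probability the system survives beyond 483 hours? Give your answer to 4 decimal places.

0.3247

The first failure time is exponential with rate Σλ_i = 1/2700 + 1/3600 + 1/1608 + 1/2140 + 1/4180 + 1/2840 = 0.00232868 per hour.
P(min > 483) = e^(−0.00232868·483) = e^(−1.1248) ≈ 0.3247.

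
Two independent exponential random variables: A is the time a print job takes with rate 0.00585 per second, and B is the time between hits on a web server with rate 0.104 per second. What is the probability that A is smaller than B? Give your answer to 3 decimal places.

0.053

λ_1 = 0.00585, λ_2 = 0.104.
For independent exponentials, P(A < B) = λ_1/(λ_1+λ_2) = 0.00585/0.10985 ≈ 0.053.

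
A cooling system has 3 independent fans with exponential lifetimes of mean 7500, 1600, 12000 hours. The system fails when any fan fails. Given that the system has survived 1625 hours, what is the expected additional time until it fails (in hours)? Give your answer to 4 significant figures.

First-failure rate Σλ = 1/7500 + 1/1600 + 1/12000 = 0.000841667.
By memorylessness the expected residual is 1/Σλ = 1188.12 hours, regardless of the 1625 already elapsed.

1188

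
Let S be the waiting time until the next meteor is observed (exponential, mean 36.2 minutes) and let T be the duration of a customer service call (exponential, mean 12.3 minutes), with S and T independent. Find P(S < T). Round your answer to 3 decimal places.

0.254

λ_1 = 1/36.2 = 0.0276243, λ_2 = 1/12.3 = 0.0813008.
For independent exponentials, P(S < T) = λ_1/(λ_1+λ_2) = 0.0276243/0.108925 ≈ 0.254.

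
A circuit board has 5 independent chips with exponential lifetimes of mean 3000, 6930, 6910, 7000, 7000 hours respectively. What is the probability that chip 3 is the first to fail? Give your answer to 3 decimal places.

Rates: λ_i = 1/mean_i → 0.000333333, 0.0001443, 0.000144718, 0.000142857, 0.000142857; Σλ = 0.000908066.
P(chip 3 first) = λ_3/Σλ = 0.000144718/0.000908066 ≈ 0.159.

0.159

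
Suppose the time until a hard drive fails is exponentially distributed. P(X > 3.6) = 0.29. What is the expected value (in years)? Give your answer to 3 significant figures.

2.91

e^(−λ·3.6) = 0.29 ⇒ λ = −ln(0.29)/3.6 = 0.343854.
Mean = 1/λ = 2.90821 years.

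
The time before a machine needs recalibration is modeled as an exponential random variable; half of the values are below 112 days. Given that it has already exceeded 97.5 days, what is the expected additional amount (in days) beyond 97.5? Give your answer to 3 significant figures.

For an exponential, median = ln(2)/λ, so λ = ln 2 / 112 = 0.00618881 per day.
By memorylessness, the remaining amount past any threshold is again Exp(λ) with mean 1/λ = 161.582 days.

162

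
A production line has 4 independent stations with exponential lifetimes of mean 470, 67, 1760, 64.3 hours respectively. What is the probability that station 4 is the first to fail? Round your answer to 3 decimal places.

Rates: λ_i = 1/mean_i → 0.00212766, 0.0149254, 0.000568182, 0.0155521; Σλ = 0.0331733.
P(station 4 first) = λ_4/Σλ = 0.0155521/0.0331733 ≈ 0.469.

0.469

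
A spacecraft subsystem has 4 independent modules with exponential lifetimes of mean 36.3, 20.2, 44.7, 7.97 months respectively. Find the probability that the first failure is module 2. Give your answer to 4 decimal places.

Rates: λ_i = 1/mean_i → 0.0275482, 0.049505, 0.0223714, 0.125471; Σλ = 0.224895.
P(module 2 first) = λ_2/Σλ = 0.049505/0.224895 ≈ 0.2201.

0.2201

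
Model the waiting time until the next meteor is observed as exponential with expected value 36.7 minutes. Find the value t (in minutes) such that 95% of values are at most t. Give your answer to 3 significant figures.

110

The rate is λ = 1/36.7 = 0.027248 per minute.
Set 1 − e^(−λt) = 0.95, so t = −ln(0.05)/λ = 2.9957/0.027248 ≈ 109.943 minutes.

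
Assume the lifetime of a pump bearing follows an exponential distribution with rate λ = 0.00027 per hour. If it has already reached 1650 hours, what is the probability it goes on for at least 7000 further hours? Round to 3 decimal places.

P(X > s+t | X > s) = e^(−λ(s+t))/e^(−λs) = e^(−λt), independent of s = 1650.
P(X > 7000) = e^(−1.89) ≈ 0.151.

0.151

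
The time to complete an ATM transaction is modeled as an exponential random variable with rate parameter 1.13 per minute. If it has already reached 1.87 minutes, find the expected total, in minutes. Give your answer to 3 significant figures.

By memorylessness, E[X | X > 1.87] = 1.87 + 1/λ = 1.87 + 0.884956 = 2.75496 minutes.

2.75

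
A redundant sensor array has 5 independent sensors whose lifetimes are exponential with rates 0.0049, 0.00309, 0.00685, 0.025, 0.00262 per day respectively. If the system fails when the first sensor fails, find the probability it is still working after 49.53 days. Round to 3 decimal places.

0.122

The time to first failure is exponential with rate Σλ = 0.0049 + 0.00309 + 0.00685 + 0.025 + 0.00262 = 0.04246.
P(min > 49.53) = e^(−0.04246·49.53) = e^(−2.103) ≈ 0.122.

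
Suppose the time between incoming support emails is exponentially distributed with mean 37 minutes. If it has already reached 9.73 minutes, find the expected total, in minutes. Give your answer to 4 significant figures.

46.73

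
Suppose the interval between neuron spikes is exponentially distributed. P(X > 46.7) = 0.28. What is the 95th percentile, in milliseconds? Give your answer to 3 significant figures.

110

e^(−λ·46.7) = 0.28 ⇒ λ = −ln(0.28)/46.7 = 0.0272584.
95th percentile: 1 − e^(−λt) = 0.95, t = −ln(0.05)/λ = 109.901 milliseconds.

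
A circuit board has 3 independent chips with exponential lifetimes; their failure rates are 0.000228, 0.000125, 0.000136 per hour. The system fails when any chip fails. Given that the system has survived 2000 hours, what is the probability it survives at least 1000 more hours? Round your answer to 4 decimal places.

0.6132

Time to first failure ~ Exp(Σλ) with Σλ = 0.000489.
By memorylessness, P(T > 2000+1000 | T > 2000) = P(T > 1000) = e^(−0.000489·1000) ≈ 0.6132.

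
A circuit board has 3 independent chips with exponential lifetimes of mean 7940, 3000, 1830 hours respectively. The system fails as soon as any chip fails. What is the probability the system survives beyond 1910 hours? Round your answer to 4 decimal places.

0.1465

The first failure time is exponential with rate Σλ_i = 1/7940 + 1/3000 + 1/1830 = 0.00100573 per hour.
P(min > 1910) = e^(−0.00100573·1910) = e^(−1.9209) ≈ 0.1465.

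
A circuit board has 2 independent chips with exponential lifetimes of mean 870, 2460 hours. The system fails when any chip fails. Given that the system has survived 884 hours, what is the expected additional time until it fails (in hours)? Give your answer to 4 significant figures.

642.7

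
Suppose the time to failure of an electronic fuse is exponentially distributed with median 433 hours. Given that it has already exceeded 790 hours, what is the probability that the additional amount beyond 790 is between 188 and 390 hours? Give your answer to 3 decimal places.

0.204

For an exponential, median = ln(2)/λ, so λ = ln 2 / 433 = 0.0016008 per hour.
Memoryless: the residual past 790 is again Exp(λ).
P(188 < residual < 390) = e^(−λ·188) − e^(−λ·390) = 0.74011 − 0.53563 ≈ 0.204.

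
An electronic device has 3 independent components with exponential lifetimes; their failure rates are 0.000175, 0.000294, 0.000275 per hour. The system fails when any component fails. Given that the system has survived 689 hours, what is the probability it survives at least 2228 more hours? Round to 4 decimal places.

0.1906

Time to first failure ~ Exp(Σλ) with Σλ = 0.000744.
By memorylessness, P(T > 689+2228 | T > 689) = P(T > 2228) = e^(−0.000744·2228) ≈ 0.1906.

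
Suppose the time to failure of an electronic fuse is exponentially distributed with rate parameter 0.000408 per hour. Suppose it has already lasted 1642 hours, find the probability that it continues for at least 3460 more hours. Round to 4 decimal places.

0.2437

P(X > s+t | X > s) = e^(−λ(s+t))/e^(−λs) = e^(−λt), independent of s = 1642.
P(X > 3460) = e^(−1.4117) ≈ 0.2437.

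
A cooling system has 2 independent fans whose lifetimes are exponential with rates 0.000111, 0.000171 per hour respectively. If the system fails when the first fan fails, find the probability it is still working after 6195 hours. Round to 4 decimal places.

The time to first failure is exponential with rate Σλ = 0.000111 + 0.000171 = 0.000282.
P(min > 6195) = e^(−0.000282·6195) = e^(−1.747) ≈ 0.1743.

0.1743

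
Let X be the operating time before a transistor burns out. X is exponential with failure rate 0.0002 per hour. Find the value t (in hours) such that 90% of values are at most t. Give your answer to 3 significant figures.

11500

Set 1 − e^(−λt) = 0.9, so t = −ln(0.1)/λ = 2.3026/0.0002 ≈ 11512.9 hours.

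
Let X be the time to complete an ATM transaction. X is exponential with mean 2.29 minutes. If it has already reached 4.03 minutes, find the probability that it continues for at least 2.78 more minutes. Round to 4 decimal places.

0.2970

The rate is λ = 1/2.29 = 0.436681 per minute.
The exponential is memoryless, so the remaining time is again Exp(λ): the condition X > 4.03 is irrelevant.
P(X > 2.78) = e^(−1.214) ≈ 0.2970.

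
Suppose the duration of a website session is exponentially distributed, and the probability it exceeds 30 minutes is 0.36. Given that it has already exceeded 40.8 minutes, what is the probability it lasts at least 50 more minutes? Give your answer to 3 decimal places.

0.182

From e^(−λ·30) = 0.36, λ = −ln(0.36)/30 = 0.034055.
Memoryless: P(X > 40.8+50 | X > 40.8) = P(X > 50) = e^(−0.034055·50) ≈ 0.182.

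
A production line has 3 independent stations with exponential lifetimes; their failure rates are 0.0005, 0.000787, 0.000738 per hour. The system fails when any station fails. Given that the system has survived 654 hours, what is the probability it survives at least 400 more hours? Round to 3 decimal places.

0.445

Time to first failure ~ Exp(Σλ) with Σλ = 0.002025.
By memorylessness, P(T > 654+400 | T > 654) = P(T > 400) = e^(−0.002025·400) ≈ 0.445.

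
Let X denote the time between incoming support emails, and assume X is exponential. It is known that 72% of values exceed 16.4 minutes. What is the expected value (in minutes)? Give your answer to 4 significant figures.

e^(−λ·16.4) = 0.72 ⇒ λ = −ln(0.72)/16.4 = 0.0200307.
Mean = 1/λ = 49.9233 minutes.

49.92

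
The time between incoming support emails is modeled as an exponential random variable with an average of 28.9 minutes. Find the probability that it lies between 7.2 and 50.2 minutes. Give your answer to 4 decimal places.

0.6034

The rate is λ = 1/28.9 = 0.0346021 per minute.
P(7.2 < X < 50.2) = e^(−λ·7.2) − e^(−λ·50.2) = 0.77947 − 0.17604 ≈ 0.6034.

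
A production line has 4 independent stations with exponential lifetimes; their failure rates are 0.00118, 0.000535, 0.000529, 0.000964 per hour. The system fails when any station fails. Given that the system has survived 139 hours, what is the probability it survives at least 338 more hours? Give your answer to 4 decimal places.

0.3381

Time to first failure ~ Exp(Σλ) with Σλ = 0.003208.
By memorylessness, P(T > 139+338 | T > 139) = P(T > 338) = e^(−0.003208·338) ≈ 0.3381.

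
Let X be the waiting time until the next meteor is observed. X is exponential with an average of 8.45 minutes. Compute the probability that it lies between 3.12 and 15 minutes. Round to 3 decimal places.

The rate is λ = 1/8.45 = 0.118343 per minute.
P(3.12 < X < 15) = e^(−λ·3.12) − e^(−λ·15) = 0.69127 − 0.16946 ≈ 0.522.

0.522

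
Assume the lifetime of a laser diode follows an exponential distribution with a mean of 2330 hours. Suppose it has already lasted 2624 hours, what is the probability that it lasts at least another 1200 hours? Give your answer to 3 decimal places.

The rate is λ = 1/2330 = 0.000429185 per hour.
The exponential is memoryless, so the remaining time is again Exp(λ): the condition X > 2624 is irrelevant.
P(X > 1200) = e^(−0.51502) ≈ 0.597.

0.597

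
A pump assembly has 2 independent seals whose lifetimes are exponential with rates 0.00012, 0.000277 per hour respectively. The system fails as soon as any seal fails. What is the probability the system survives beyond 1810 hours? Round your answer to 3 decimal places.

The time to first failure is exponential with rate Σλ = 0.00012 + 0.000277 = 0.000397.
P(min > 1810) = e^(−0.000397·1810) = e^(−0.71857) ≈ 0.487.

0.487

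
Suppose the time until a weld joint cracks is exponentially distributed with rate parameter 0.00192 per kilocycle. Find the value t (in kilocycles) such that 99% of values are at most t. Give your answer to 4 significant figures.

2399

Set 1 − e^(−λt) = 0.99, so t = −ln(0.01)/λ = 4.6052/0.00192 ≈ 2398.53 kilocycles.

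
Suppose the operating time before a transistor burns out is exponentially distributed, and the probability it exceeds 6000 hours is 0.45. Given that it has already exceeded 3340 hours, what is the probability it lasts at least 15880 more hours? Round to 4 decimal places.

0.1208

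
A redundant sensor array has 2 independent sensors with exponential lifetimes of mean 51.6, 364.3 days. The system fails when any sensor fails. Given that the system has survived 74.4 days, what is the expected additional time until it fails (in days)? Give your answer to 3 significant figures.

First-failure rate Σλ = 1/51.6 + 1/364.3 = 0.0221248.
By memorylessness the expected residual is 1/Σλ = 45.1981 days, regardless of the 74.4 already elapsed.

45.2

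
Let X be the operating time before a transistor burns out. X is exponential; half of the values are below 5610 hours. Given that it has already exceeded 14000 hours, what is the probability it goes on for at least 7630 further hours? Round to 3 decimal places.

For an exponential, median = ln(2)/λ, so λ = ln 2 / 5610 = 0.000123556 per hour.
The exponential is memoryless, so the remaining time is again Exp(λ): the condition X > 14000 is irrelevant.
P(X > 7630) = e^(−0.94273) ≈ 0.390.

0.390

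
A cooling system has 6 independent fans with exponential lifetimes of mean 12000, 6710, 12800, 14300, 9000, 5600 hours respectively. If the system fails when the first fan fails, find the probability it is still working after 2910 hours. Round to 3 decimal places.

0.142

The first failure time is exponential with rate Σλ_i = 1/12000 + 1/6710 + 1/12800 + 1/14300 + 1/9000 + 1/5600 = 0.000670102 per hour.
P(min > 2910) = e^(−0.000670102·2910) = e^(−1.95) ≈ 0.142.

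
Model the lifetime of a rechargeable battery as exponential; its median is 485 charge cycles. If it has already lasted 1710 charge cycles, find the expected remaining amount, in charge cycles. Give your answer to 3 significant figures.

700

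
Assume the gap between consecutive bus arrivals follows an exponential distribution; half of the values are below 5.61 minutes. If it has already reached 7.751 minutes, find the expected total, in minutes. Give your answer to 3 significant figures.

For an exponential, median = ln(2)/λ, so λ = ln 2 / 5.61 = 0.123556 per minute.
By memorylessness, E[X | X > 7.751] = 7.751 + 1/λ = 7.751 + 8.09352 = 15.8445 minutes.

15.8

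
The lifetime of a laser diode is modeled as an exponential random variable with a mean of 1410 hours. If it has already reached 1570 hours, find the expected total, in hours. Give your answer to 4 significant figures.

The rate is λ = 1/1410 = 0.00070922 per hour.
By memorylessness, E[X | X > 1570] = 1570 + 1/λ = 1570 + 1410 = 2980 hours.

2980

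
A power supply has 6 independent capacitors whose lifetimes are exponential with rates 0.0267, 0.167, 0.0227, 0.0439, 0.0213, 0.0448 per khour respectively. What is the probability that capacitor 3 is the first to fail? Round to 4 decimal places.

The time to first failure is exponential with rate Σλ = 0.0267 + 0.167 + 0.0227 + 0.0439 + 0.0213 + 0.0448 = 0.3264.
P(capacitor 3 first) = λ_3/Σλ = 0.0227/0.3264 ≈ 0.0695.

0.0695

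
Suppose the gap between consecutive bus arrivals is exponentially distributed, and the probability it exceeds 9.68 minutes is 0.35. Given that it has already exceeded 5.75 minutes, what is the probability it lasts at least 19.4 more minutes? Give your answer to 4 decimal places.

0.1220

From e^(−λ·9.68) = 0.35, λ = −ln(0.35)/9.68 = 0.108453.
Memoryless: P(X > 5.75+19.4 | X > 5.75) = P(X > 19.4) = e^(−0.108453·19.4) ≈ 0.1220.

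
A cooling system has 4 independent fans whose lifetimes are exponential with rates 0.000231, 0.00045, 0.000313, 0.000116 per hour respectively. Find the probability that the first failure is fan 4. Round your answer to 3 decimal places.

0.105

The time to first failure is exponential with rate Σλ = 0.000231 + 0.00045 + 0.000313 + 0.000116 = 0.00111.
P(fan 4 first) = λ_4/Σλ = 0.000116/0.00111 ≈ 0.105.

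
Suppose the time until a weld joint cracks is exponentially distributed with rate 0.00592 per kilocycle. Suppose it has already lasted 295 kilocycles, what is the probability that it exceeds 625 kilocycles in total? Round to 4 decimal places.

0.1418

By the memoryless property, P(X > 295+330 | X > 295) = P(X > 330).
P(X > 330) = e^(−1.9536) ≈ 0.1418.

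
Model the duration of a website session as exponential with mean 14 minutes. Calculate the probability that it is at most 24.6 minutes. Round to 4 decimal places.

0.8275

The rate is λ = 1/14 = 0.0714286 per minute.
P(X ≤ 24.6) = 1 − e^(−λ·24.6) = 1 − e^(−1.7571) ≈ 0.8275.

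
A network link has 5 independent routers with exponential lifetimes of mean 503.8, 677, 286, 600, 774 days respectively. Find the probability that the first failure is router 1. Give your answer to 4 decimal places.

Rates: λ_i = 1/mean_i → 0.00198491, 0.0014771, 0.0034965, 0.00166667, 0.00129199; Σλ = 0.00991718.
P(router 1 first) = λ_1/Σλ = 0.00198491/0.00991718 ≈ 0.2001.

0.2001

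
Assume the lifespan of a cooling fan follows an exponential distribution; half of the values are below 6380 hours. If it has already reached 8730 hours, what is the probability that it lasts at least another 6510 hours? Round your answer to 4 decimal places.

For an exponential, median = ln(2)/λ, so λ = ln 2 / 6380 = 0.000108644 per hour.
P(X > s+t | X > s) = e^(−λ(s+t))/e^(−λs) = e^(−λt), independent of s = 8730.
P(X > 6510) = e^(−0.70727) ≈ 0.4930.

0.4930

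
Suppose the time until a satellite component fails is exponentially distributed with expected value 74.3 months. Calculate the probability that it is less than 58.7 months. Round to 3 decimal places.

0.546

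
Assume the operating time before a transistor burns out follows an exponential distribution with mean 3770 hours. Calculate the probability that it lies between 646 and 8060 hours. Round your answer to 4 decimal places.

The rate is λ = 1/3770 = 0.000265252 per hour.
P(646 < X < 8060) = e^(−λ·646) − e^(−λ·8060) = 0.84252 − 0.11790 ≈ 0.7246.

0.7246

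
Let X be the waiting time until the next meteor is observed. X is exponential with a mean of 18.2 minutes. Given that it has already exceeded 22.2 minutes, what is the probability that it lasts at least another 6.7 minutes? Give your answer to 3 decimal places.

0.692

The rate is λ = 1/18.2 = 0.0549451 per minute.
By the memoryless property, P(X > 22.2+6.7 | X > 22.2) = P(X > 6.7).
P(X > 6.7) = e^(−0.36813) ≈ 0.692.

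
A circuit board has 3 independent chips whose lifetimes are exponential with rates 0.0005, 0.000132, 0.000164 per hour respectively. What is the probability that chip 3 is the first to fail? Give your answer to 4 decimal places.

The time to first failure is exponential with rate Σλ = 0.0005 + 0.000132 + 0.000164 = 0.000796.
P(chip 3 first) = λ_3/Σλ = 0.000164/0.000796 ≈ 0.2060.

0.2060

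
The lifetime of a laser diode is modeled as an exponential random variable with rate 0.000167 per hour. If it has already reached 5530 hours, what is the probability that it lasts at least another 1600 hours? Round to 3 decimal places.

0.766

P(X > s+t | X > s) = e^(−λ(s+t))/e^(−λs) = e^(−λt), independent of s = 5530.
P(X > 1600) = e^(−0.2672) ≈ 0.766.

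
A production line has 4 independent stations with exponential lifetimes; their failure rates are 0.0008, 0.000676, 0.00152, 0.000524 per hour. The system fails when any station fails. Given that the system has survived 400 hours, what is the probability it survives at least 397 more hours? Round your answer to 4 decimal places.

Time to first failure ~ Exp(Σλ) with Σλ = 0.00352.
By memorylessness, P(T > 400+397 | T > 400) = P(T > 397) = e^(−0.00352·397) ≈ 0.2472.

0.2472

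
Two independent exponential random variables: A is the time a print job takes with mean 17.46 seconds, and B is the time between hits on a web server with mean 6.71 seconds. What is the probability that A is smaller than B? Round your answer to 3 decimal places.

λ_1 = 1/17.46 = 0.0572738, λ_2 = 1/6.71 = 0.149031.
For independent exponentials, P(A < B) = λ_1/(λ_1+λ_2) = 0.0572738/0.206305 ≈ 0.278.

0.278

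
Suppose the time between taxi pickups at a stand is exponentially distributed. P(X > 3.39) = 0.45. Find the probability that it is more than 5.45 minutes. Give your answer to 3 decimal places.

e^(−λ·3.39) = 0.45 ⇒ λ = −ln(0.45)/3.39 = 0.235548.
P(X > 5.45) = e^(−0.235548·5.45) = e^(−1.2837) ≈ 0.277.

0.277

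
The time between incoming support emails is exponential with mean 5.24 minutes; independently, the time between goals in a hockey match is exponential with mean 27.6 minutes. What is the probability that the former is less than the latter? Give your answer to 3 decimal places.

0.840

λ_1 = 1/5.24 = 0.19084, λ_2 = 1/27.6 = 0.0362319.
For independent exponentials, P(the former < the latter) = λ_1/(λ_1+λ_2) = 0.19084/0.227072 ≈ 0.840.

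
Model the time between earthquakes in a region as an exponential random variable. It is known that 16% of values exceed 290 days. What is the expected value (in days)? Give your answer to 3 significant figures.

e^(−λ·290) = 0.16 ⇒ λ = −ln(0.16)/290 = 0.00631925.
Mean = 1/λ = 158.247 days.

158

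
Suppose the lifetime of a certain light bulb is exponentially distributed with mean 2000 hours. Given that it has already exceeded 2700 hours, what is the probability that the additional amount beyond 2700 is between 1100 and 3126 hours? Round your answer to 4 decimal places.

0.3674

The rate is λ = 1/2000 = 0.0005 per hour.
Memoryless: the residual past 2700 is again Exp(λ).
P(1100 < residual < 3126) = e^(−λ·1100) − e^(−λ·3126) = 0.57695 − 0.20951 ≈ 0.3674.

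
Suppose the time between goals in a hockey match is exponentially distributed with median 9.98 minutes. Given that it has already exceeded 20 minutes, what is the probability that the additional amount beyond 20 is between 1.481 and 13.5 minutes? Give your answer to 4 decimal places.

0.5107

For an exponential, median = ln(2)/λ, so λ = ln 2 / 9.98 = 0.0694536 per minute.
Memoryless: the residual past 20 is again Exp(λ).
P(1.481 < residual < 13.5) = e^(−λ·1.481) − e^(−λ·13.5) = 0.90225 − 0.39156 ≈ 0.5107.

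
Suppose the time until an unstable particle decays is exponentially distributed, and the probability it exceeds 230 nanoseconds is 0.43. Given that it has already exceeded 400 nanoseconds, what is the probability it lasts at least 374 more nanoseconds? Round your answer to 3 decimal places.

From e^(−λ·230) = 0.43, λ = −ln(0.43)/230 = 0.00366944.
Memoryless: P(X > 400+374 | X > 400) = P(X > 374) = e^(−0.00366944·374) ≈ 0.254.

0.254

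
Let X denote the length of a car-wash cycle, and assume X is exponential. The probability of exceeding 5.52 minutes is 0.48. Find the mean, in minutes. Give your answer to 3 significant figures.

e^(−λ·5.52) = 0.48 ⇒ λ = −ln(0.48)/5.52 = 0.132965.
Mean = 1/λ = 7.52075 minutes.

7.52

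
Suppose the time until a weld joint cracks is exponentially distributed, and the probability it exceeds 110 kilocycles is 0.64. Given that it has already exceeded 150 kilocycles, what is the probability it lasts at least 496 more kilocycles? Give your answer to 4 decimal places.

0.1337

From e^(−λ·110) = 0.64, λ = −ln(0.64)/110 = 0.00405716.
Memoryless: P(X > 150+496 | X > 150) = P(X > 496) = e^(−0.00405716·496) ≈ 0.1337.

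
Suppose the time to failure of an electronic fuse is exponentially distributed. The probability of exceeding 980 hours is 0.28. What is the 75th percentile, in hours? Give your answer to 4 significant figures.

1067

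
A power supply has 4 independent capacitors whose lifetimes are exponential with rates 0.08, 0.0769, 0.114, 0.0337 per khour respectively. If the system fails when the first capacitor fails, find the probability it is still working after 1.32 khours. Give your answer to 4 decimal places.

The time to first failure is exponential with rate Σλ = 0.08 + 0.0769 + 0.114 + 0.0337 = 0.3046.
P(min > 1.32) = e^(−0.3046·1.32) = e^(−0.40207) ≈ 0.6689.

0.6689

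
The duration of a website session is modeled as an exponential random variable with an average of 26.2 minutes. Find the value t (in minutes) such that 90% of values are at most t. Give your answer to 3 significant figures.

60.3

The rate is λ = 1/26.2 = 0.0381679 per minute.
Set 1 − e^(−λt) = 0.9, so t = −ln(0.1)/λ = 2.3026/0.0381679 ≈ 60.3277 minutes.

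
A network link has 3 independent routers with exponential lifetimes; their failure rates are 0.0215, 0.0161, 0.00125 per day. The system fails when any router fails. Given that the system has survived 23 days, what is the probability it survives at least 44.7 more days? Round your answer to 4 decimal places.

0.1761

Time to first failure ~ Exp(Σλ) with Σλ = 0.03885.
By memorylessness, P(T > 23+44.7 | T > 23) = P(T > 44.7) = e^(−0.03885·44.7) ≈ 0.1761.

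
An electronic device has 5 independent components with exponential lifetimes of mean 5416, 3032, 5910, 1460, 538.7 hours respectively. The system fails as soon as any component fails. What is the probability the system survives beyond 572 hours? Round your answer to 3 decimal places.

0.158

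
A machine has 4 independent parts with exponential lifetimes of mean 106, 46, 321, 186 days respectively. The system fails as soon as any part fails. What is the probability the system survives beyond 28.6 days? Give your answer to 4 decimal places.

The first failure time is exponential with rate Σλ_i = 1/106 + 1/46 + 1/321 + 1/186 = 0.0396647 per day.
P(min > 28.6) = e^(−0.0396647·28.6) = e^(−1.1344) ≈ 0.3216.

0.3216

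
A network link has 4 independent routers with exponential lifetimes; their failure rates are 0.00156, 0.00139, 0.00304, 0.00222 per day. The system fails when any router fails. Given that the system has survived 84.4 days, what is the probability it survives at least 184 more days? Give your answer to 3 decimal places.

Time to first failure ~ Exp(Σλ) with Σλ = 0.00821.
By memorylessness, P(T > 84.4+184 | T > 84.4) = P(T > 184) = e^(−0.00821·184) ≈ 0.221.

0.221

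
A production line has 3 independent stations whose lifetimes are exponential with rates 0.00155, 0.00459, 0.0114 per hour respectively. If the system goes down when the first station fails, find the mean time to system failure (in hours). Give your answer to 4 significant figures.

57.01

The time to first failure is exponential with rate Σλ = 0.00155 + 0.00459 + 0.0114 = 0.01754.
E[min] = 1/Σλ = 1/0.01754 = 57.0125 hours.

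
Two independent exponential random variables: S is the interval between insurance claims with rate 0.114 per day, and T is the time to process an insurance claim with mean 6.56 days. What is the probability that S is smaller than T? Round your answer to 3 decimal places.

λ_1 = 0.114, λ_2 = 1/6.56 = 0.152439.
For independent exponentials, P(S < T) = λ_1/(λ_1+λ_2) = 0.114/0.266439 ≈ 0.428.

0.428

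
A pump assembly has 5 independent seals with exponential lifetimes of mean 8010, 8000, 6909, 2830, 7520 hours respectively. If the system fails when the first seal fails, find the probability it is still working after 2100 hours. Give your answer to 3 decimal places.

The first failure time is exponential with rate Σλ_i = 1/8010 + 1/8000 + 1/6909 + 1/2830 + 1/7520 = 0.000880918 per hour.
P(min > 2100) = e^(−0.000880918·2100) = e^(−1.8499) ≈ 0.157.

0.157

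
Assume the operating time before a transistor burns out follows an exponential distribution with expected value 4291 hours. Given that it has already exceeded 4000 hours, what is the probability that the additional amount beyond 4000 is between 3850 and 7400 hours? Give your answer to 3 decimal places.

0.229

The rate is λ = 1/4291 = 0.000233046 per hour.
Memoryless: the residual past 4000 is again Exp(λ).
P(3850 < residual < 7400) = e^(−λ·3850) − e^(−λ·7400) = 0.40770 − 0.17826 ≈ 0.229.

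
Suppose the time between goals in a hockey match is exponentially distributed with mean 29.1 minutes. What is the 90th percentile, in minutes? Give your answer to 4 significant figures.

The rate is λ = 1/29.1 = 0.0343643 per minute.
Set 1 − e^(−λt) = 0.9, so t = −ln(0.1)/λ = 2.3026/0.0343643 ≈ 67.0052 minutes.

67.01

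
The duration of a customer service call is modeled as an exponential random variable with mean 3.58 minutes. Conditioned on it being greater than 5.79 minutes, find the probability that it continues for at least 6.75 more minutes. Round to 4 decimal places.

The rate is λ = 1/3.58 = 0.27933 per minute.
By the memoryless property, P(X > 5.79+6.75 | X > 5.79) = P(X > 6.75).
P(X > 6.75) = e^(−1.8855) ≈ 0.1518.

0.1518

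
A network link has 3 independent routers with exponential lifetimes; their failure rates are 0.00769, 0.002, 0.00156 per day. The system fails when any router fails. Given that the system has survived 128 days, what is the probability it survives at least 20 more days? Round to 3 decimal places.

Time to first failure ~ Exp(Σλ) with Σλ = 0.01125.
By memorylessness, P(T > 128+20 | T > 128) = P(T > 20) = e^(−0.01125·20) ≈ 0.799.

0.799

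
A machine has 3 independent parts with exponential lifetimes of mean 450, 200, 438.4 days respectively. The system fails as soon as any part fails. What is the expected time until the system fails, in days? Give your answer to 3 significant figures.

105

The first failure time is exponential with rate Σλ_i = 1/450 + 1/200 + 1/438.4 = 0.00950324 per day.
E[min] = 1/Σλ = 1/0.00950324 = 105.227 days.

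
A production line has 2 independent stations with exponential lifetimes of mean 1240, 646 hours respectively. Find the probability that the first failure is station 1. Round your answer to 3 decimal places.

Rates: λ_i = 1/mean_i → 0.000806452, 0.00154799; Σλ = 0.00235444.
P(station 1 first) = λ_1/Σλ = 0.000806452/0.00235444 ≈ 0.343.

0.343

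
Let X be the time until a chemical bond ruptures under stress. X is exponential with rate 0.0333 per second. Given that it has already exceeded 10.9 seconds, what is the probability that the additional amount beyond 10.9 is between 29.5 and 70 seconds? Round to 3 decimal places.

Memoryless: the residual past 10.9 is again Exp(λ).
P(29.5 < residual < 70) = e^(−λ·29.5) − e^(−λ·70) = 0.37443 − 0.09720 ≈ 0.277.

0.277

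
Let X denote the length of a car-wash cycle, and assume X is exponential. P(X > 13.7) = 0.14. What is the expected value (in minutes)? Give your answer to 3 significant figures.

6.97

e^(−λ·13.7) = 0.14 ⇒ λ = −ln(0.14)/13.7 = 0.143512.
Mean = 1/λ = 6.96806 minutes.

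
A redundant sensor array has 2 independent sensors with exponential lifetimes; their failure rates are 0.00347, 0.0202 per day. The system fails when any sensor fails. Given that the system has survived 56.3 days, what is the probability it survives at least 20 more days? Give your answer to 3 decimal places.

0.623

Time to first failure ~ Exp(Σλ) with Σλ = 0.02367.
By memorylessness, P(T > 56.3+20 | T > 56.3) = P(T > 20) = e^(−0.02367·20) ≈ 0.623.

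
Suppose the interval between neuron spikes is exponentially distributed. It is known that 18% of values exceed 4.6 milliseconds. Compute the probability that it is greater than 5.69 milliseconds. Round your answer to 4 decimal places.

0.1199

e^(−λ·4.6) = 0.18 ⇒ λ = −ln(0.18)/4.6 = 0.372782.
P(X > 5.69) = e^(−0.372782·5.69) = e^(−2.1211) ≈ 0.1199.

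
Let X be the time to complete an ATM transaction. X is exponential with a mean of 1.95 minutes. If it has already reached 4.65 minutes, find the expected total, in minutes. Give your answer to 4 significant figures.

The rate is λ = 1/1.95 = 0.512821 per minute.
By memorylessness, E[X | X > 4.65] = 4.65 + 1/λ = 4.65 + 1.95 = 6.6 minutes.

6.600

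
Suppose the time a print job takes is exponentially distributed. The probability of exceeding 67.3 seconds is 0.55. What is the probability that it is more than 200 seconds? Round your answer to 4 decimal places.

e^(−λ·67.3) = 0.55 ⇒ λ = −ln(0.55)/67.3 = 0.00888316.
P(X > 200) = e^(−0.00888316·200) = e^(−1.7766) ≈ 0.1692.

0.1692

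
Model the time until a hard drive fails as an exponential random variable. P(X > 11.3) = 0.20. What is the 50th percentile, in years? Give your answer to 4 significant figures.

4.867

e^(−λ·11.3) = 0.20 ⇒ λ = −ln(0.20)/11.3 = 0.142428.
50th percentile: 1 − e^(−λt) = 0.5, t = −ln(0.5)/λ = 4.86665 years.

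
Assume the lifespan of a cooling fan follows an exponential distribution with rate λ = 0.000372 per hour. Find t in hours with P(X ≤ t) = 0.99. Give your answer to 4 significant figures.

Set 1 − e^(−λt) = 0.99, so t = −ln(0.01)/λ = 4.6052/0.000372 ≈ 12379.5 hours.

12380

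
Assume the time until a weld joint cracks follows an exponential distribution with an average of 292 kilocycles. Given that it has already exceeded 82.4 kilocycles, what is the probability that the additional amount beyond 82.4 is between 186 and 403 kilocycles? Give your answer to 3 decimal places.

0.277

The rate is λ = 1/292 = 0.00342466 per kilocycle.
Memoryless: the residual past 82.4 is again Exp(λ).
P(186 < residual < 403) = e^(−λ·186) − e^(−λ·403) = 0.52888 − 0.25154 ≈ 0.277.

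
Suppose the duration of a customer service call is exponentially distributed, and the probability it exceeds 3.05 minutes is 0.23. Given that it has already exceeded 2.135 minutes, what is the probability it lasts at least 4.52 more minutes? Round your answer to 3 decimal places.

From e^(−λ·3.05) = 0.23, λ = −ln(0.23)/3.05 = 0.481861.
Memoryless: P(X > 2.135+4.52 | X > 2.135) = P(X > 4.52) = e^(−0.481861·4.52) ≈ 0.113.

0.113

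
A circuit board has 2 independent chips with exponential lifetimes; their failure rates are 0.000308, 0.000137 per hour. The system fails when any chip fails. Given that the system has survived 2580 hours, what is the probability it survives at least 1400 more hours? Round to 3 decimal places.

Time to first failure ~ Exp(Σλ) with Σλ = 0.000445.
By memorylessness, P(T > 2580+1400 | T > 2580) = P(T > 1400) = e^(−0.000445·1400) ≈ 0.536.

0.536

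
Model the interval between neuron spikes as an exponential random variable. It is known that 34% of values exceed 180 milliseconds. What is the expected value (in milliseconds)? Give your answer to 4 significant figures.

e^(−λ·180) = 0.34 ⇒ λ = −ln(0.34)/180 = 0.00599339.
Mean = 1/λ = 166.851 milliseconds.

166.9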